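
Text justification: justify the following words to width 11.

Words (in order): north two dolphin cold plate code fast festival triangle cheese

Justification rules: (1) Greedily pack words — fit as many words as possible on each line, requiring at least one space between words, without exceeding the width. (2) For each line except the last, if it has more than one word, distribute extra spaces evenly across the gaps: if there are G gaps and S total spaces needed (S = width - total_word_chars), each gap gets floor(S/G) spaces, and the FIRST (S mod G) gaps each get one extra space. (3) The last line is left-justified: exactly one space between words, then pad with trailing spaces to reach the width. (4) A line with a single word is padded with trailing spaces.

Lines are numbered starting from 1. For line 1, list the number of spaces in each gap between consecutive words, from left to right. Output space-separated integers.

Answer: 3

Derivation:
Line 1: ['north', 'two'] (min_width=9, slack=2)
Line 2: ['dolphin'] (min_width=7, slack=4)
Line 3: ['cold', 'plate'] (min_width=10, slack=1)
Line 4: ['code', 'fast'] (min_width=9, slack=2)
Line 5: ['festival'] (min_width=8, slack=3)
Line 6: ['triangle'] (min_width=8, slack=3)
Line 7: ['cheese'] (min_width=6, slack=5)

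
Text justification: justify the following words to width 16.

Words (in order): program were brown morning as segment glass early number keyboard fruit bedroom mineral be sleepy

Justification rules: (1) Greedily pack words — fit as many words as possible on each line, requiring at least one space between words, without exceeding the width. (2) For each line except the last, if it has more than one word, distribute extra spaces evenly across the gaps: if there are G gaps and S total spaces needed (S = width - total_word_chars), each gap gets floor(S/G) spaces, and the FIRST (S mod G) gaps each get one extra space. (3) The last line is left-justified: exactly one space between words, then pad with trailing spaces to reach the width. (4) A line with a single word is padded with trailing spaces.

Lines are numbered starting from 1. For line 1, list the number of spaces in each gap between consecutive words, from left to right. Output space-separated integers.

Line 1: ['program', 'were'] (min_width=12, slack=4)
Line 2: ['brown', 'morning', 'as'] (min_width=16, slack=0)
Line 3: ['segment', 'glass'] (min_width=13, slack=3)
Line 4: ['early', 'number'] (min_width=12, slack=4)
Line 5: ['keyboard', 'fruit'] (min_width=14, slack=2)
Line 6: ['bedroom', 'mineral'] (min_width=15, slack=1)
Line 7: ['be', 'sleepy'] (min_width=9, slack=7)

Answer: 5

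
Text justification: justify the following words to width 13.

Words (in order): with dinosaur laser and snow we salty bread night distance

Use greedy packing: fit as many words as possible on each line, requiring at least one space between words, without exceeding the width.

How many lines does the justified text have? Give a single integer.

Line 1: ['with', 'dinosaur'] (min_width=13, slack=0)
Line 2: ['laser', 'and'] (min_width=9, slack=4)
Line 3: ['snow', 'we', 'salty'] (min_width=13, slack=0)
Line 4: ['bread', 'night'] (min_width=11, slack=2)
Line 5: ['distance'] (min_width=8, slack=5)
Total lines: 5

Answer: 5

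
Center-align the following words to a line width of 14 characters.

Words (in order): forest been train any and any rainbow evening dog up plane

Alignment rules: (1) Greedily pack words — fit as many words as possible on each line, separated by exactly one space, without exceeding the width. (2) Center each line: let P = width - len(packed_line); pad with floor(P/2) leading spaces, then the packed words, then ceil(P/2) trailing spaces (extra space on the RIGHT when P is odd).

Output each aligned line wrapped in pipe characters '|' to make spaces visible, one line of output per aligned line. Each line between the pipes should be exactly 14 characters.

Answer: | forest been  |
|train any and |
| any rainbow  |
|evening dog up|
|    plane     |

Derivation:
Line 1: ['forest', 'been'] (min_width=11, slack=3)
Line 2: ['train', 'any', 'and'] (min_width=13, slack=1)
Line 3: ['any', 'rainbow'] (min_width=11, slack=3)
Line 4: ['evening', 'dog', 'up'] (min_width=14, slack=0)
Line 5: ['plane'] (min_width=5, slack=9)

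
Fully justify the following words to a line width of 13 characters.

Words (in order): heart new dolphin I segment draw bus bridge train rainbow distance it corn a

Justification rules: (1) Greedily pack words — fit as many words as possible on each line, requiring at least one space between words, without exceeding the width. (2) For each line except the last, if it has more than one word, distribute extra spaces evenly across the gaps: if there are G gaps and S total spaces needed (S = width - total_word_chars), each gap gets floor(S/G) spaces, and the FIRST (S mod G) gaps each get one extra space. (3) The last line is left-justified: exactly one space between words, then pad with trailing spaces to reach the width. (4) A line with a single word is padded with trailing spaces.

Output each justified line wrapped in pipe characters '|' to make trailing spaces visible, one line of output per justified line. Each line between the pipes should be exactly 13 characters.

Line 1: ['heart', 'new'] (min_width=9, slack=4)
Line 2: ['dolphin', 'I'] (min_width=9, slack=4)
Line 3: ['segment', 'draw'] (min_width=12, slack=1)
Line 4: ['bus', 'bridge'] (min_width=10, slack=3)
Line 5: ['train', 'rainbow'] (min_width=13, slack=0)
Line 6: ['distance', 'it'] (min_width=11, slack=2)
Line 7: ['corn', 'a'] (min_width=6, slack=7)

Answer: |heart     new|
|dolphin     I|
|segment  draw|
|bus    bridge|
|train rainbow|
|distance   it|
|corn a       |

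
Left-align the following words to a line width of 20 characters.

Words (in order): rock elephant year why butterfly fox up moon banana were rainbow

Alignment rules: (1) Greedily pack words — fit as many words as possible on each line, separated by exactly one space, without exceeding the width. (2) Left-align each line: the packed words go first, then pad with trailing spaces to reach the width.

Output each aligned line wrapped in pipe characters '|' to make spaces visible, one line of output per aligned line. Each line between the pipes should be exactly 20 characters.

Line 1: ['rock', 'elephant', 'year'] (min_width=18, slack=2)
Line 2: ['why', 'butterfly', 'fox', 'up'] (min_width=20, slack=0)
Line 3: ['moon', 'banana', 'were'] (min_width=16, slack=4)
Line 4: ['rainbow'] (min_width=7, slack=13)

Answer: |rock elephant year  |
|why butterfly fox up|
|moon banana were    |
|rainbow             |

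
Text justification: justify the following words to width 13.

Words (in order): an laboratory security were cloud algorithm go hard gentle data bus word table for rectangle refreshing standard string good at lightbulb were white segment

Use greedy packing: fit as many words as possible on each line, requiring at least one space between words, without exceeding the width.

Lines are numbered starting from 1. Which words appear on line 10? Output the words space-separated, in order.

Line 1: ['an', 'laboratory'] (min_width=13, slack=0)
Line 2: ['security', 'were'] (min_width=13, slack=0)
Line 3: ['cloud'] (min_width=5, slack=8)
Line 4: ['algorithm', 'go'] (min_width=12, slack=1)
Line 5: ['hard', 'gentle'] (min_width=11, slack=2)
Line 6: ['data', 'bus', 'word'] (min_width=13, slack=0)
Line 7: ['table', 'for'] (min_width=9, slack=4)
Line 8: ['rectangle'] (min_width=9, slack=4)
Line 9: ['refreshing'] (min_width=10, slack=3)
Line 10: ['standard'] (min_width=8, slack=5)
Line 11: ['string', 'good'] (min_width=11, slack=2)
Line 12: ['at', 'lightbulb'] (min_width=12, slack=1)
Line 13: ['were', 'white'] (min_width=10, slack=3)
Line 14: ['segment'] (min_width=7, slack=6)

Answer: standard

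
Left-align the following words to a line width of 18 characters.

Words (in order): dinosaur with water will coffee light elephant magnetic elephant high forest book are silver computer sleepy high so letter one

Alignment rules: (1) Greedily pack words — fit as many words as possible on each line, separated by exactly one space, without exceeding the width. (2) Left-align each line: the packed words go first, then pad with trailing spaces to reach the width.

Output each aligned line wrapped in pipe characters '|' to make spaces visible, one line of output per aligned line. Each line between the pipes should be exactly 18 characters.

Answer: |dinosaur with     |
|water will coffee |
|light elephant    |
|magnetic elephant |
|high forest book  |
|are silver        |
|computer sleepy   |
|high so letter one|

Derivation:
Line 1: ['dinosaur', 'with'] (min_width=13, slack=5)
Line 2: ['water', 'will', 'coffee'] (min_width=17, slack=1)
Line 3: ['light', 'elephant'] (min_width=14, slack=4)
Line 4: ['magnetic', 'elephant'] (min_width=17, slack=1)
Line 5: ['high', 'forest', 'book'] (min_width=16, slack=2)
Line 6: ['are', 'silver'] (min_width=10, slack=8)
Line 7: ['computer', 'sleepy'] (min_width=15, slack=3)
Line 8: ['high', 'so', 'letter', 'one'] (min_width=18, slack=0)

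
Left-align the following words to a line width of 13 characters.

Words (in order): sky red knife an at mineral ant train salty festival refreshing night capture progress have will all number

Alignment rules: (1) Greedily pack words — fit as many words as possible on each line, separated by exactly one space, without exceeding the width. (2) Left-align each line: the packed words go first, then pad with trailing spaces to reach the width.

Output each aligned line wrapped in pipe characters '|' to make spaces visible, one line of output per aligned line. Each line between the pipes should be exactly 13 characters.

Line 1: ['sky', 'red', 'knife'] (min_width=13, slack=0)
Line 2: ['an', 'at', 'mineral'] (min_width=13, slack=0)
Line 3: ['ant', 'train'] (min_width=9, slack=4)
Line 4: ['salty'] (min_width=5, slack=8)
Line 5: ['festival'] (min_width=8, slack=5)
Line 6: ['refreshing'] (min_width=10, slack=3)
Line 7: ['night', 'capture'] (min_width=13, slack=0)
Line 8: ['progress', 'have'] (min_width=13, slack=0)
Line 9: ['will', 'all'] (min_width=8, slack=5)
Line 10: ['number'] (min_width=6, slack=7)

Answer: |sky red knife|
|an at mineral|
|ant train    |
|salty        |
|festival     |
|refreshing   |
|night capture|
|progress have|
|will all     |
|number       |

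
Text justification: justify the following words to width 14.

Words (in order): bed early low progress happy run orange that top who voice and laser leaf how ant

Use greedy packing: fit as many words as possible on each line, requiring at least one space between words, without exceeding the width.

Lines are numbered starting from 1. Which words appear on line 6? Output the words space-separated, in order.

Line 1: ['bed', 'early', 'low'] (min_width=13, slack=1)
Line 2: ['progress', 'happy'] (min_width=14, slack=0)
Line 3: ['run', 'orange'] (min_width=10, slack=4)
Line 4: ['that', 'top', 'who'] (min_width=12, slack=2)
Line 5: ['voice', 'and'] (min_width=9, slack=5)
Line 6: ['laser', 'leaf', 'how'] (min_width=14, slack=0)
Line 7: ['ant'] (min_width=3, slack=11)

Answer: laser leaf how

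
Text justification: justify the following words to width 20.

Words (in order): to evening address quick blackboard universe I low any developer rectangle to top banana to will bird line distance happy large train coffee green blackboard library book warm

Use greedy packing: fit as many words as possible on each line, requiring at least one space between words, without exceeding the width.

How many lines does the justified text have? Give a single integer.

Line 1: ['to', 'evening', 'address'] (min_width=18, slack=2)
Line 2: ['quick', 'blackboard'] (min_width=16, slack=4)
Line 3: ['universe', 'I', 'low', 'any'] (min_width=18, slack=2)
Line 4: ['developer', 'rectangle'] (min_width=19, slack=1)
Line 5: ['to', 'top', 'banana', 'to'] (min_width=16, slack=4)
Line 6: ['will', 'bird', 'line'] (min_width=14, slack=6)
Line 7: ['distance', 'happy', 'large'] (min_width=20, slack=0)
Line 8: ['train', 'coffee', 'green'] (min_width=18, slack=2)
Line 9: ['blackboard', 'library'] (min_width=18, slack=2)
Line 10: ['book', 'warm'] (min_width=9, slack=11)
Total lines: 10

Answer: 10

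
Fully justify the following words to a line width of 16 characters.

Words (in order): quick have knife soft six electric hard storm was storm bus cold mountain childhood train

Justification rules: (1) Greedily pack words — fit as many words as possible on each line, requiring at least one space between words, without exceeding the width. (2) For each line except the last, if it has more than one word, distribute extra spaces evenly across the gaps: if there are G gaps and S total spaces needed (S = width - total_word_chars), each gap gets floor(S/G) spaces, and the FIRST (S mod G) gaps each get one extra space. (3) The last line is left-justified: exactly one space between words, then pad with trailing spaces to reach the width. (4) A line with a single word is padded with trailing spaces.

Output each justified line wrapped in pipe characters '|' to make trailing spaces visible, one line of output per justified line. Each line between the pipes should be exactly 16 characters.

Line 1: ['quick', 'have', 'knife'] (min_width=16, slack=0)
Line 2: ['soft', 'six'] (min_width=8, slack=8)
Line 3: ['electric', 'hard'] (min_width=13, slack=3)
Line 4: ['storm', 'was', 'storm'] (min_width=15, slack=1)
Line 5: ['bus', 'cold'] (min_width=8, slack=8)
Line 6: ['mountain'] (min_width=8, slack=8)
Line 7: ['childhood', 'train'] (min_width=15, slack=1)

Answer: |quick have knife|
|soft         six|
|electric    hard|
|storm  was storm|
|bus         cold|
|mountain        |
|childhood train |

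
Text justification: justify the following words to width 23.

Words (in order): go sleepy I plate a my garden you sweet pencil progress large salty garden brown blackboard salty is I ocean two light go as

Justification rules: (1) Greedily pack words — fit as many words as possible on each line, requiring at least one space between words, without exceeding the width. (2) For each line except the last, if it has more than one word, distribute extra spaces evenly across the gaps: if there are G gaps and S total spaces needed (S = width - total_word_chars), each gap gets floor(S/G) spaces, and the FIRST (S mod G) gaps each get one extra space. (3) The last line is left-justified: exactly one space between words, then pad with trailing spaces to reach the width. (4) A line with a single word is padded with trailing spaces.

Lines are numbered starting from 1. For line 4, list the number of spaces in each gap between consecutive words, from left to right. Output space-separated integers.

Answer: 1 1

Derivation:
Line 1: ['go', 'sleepy', 'I', 'plate', 'a', 'my'] (min_width=22, slack=1)
Line 2: ['garden', 'you', 'sweet', 'pencil'] (min_width=23, slack=0)
Line 3: ['progress', 'large', 'salty'] (min_width=20, slack=3)
Line 4: ['garden', 'brown', 'blackboard'] (min_width=23, slack=0)
Line 5: ['salty', 'is', 'I', 'ocean', 'two'] (min_width=20, slack=3)
Line 6: ['light', 'go', 'as'] (min_width=11, slack=12)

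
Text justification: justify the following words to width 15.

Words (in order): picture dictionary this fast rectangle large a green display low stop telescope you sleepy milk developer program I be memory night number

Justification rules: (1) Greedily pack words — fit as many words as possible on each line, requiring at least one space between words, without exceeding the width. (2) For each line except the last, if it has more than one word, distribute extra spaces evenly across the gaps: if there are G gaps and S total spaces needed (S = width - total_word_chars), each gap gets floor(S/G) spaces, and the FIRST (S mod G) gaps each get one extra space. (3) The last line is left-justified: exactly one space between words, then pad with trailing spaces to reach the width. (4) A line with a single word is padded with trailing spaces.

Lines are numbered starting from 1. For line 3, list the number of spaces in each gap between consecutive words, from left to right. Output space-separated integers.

Answer: 2

Derivation:
Line 1: ['picture'] (min_width=7, slack=8)
Line 2: ['dictionary', 'this'] (min_width=15, slack=0)
Line 3: ['fast', 'rectangle'] (min_width=14, slack=1)
Line 4: ['large', 'a', 'green'] (min_width=13, slack=2)
Line 5: ['display', 'low'] (min_width=11, slack=4)
Line 6: ['stop', 'telescope'] (min_width=14, slack=1)
Line 7: ['you', 'sleepy', 'milk'] (min_width=15, slack=0)
Line 8: ['developer'] (min_width=9, slack=6)
Line 9: ['program', 'I', 'be'] (min_width=12, slack=3)
Line 10: ['memory', 'night'] (min_width=12, slack=3)
Line 11: ['number'] (min_width=6, slack=9)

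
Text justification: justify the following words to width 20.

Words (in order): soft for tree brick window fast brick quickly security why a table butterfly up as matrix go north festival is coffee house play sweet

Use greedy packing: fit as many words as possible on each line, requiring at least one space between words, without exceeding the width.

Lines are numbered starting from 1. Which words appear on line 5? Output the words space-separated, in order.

Line 1: ['soft', 'for', 'tree', 'brick'] (min_width=19, slack=1)
Line 2: ['window', 'fast', 'brick'] (min_width=17, slack=3)
Line 3: ['quickly', 'security', 'why'] (min_width=20, slack=0)
Line 4: ['a', 'table', 'butterfly', 'up'] (min_width=20, slack=0)
Line 5: ['as', 'matrix', 'go', 'north'] (min_width=18, slack=2)
Line 6: ['festival', 'is', 'coffee'] (min_width=18, slack=2)
Line 7: ['house', 'play', 'sweet'] (min_width=16, slack=4)

Answer: as matrix go north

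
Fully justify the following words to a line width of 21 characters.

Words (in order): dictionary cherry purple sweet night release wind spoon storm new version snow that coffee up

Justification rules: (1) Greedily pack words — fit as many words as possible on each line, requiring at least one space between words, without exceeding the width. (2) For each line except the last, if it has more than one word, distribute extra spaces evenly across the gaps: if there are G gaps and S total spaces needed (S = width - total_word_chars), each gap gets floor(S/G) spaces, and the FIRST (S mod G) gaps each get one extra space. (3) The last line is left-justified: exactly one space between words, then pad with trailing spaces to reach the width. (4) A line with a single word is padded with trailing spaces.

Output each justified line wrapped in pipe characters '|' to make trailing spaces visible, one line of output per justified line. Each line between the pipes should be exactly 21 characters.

Line 1: ['dictionary', 'cherry'] (min_width=17, slack=4)
Line 2: ['purple', 'sweet', 'night'] (min_width=18, slack=3)
Line 3: ['release', 'wind', 'spoon'] (min_width=18, slack=3)
Line 4: ['storm', 'new', 'version'] (min_width=17, slack=4)
Line 5: ['snow', 'that', 'coffee', 'up'] (min_width=19, slack=2)

Answer: |dictionary     cherry|
|purple   sweet  night|
|release   wind  spoon|
|storm   new   version|
|snow that coffee up  |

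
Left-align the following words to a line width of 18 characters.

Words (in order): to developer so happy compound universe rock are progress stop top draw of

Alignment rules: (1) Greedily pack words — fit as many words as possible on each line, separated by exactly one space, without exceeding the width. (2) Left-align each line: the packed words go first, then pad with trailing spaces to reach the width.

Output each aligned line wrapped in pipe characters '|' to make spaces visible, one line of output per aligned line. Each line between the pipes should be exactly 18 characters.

Line 1: ['to', 'developer', 'so'] (min_width=15, slack=3)
Line 2: ['happy', 'compound'] (min_width=14, slack=4)
Line 3: ['universe', 'rock', 'are'] (min_width=17, slack=1)
Line 4: ['progress', 'stop', 'top'] (min_width=17, slack=1)
Line 5: ['draw', 'of'] (min_width=7, slack=11)

Answer: |to developer so   |
|happy compound    |
|universe rock are |
|progress stop top |
|draw of           |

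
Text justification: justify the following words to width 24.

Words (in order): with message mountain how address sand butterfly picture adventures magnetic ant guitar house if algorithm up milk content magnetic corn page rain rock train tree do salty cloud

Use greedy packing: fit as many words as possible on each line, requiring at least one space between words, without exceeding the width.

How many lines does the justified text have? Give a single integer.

Line 1: ['with', 'message', 'mountain'] (min_width=21, slack=3)
Line 2: ['how', 'address', 'sand'] (min_width=16, slack=8)
Line 3: ['butterfly', 'picture'] (min_width=17, slack=7)
Line 4: ['adventures', 'magnetic', 'ant'] (min_width=23, slack=1)
Line 5: ['guitar', 'house', 'if'] (min_width=15, slack=9)
Line 6: ['algorithm', 'up', 'milk'] (min_width=17, slack=7)
Line 7: ['content', 'magnetic', 'corn'] (min_width=21, slack=3)
Line 8: ['page', 'rain', 'rock', 'train'] (min_width=20, slack=4)
Line 9: ['tree', 'do', 'salty', 'cloud'] (min_width=19, slack=5)
Total lines: 9

Answer: 9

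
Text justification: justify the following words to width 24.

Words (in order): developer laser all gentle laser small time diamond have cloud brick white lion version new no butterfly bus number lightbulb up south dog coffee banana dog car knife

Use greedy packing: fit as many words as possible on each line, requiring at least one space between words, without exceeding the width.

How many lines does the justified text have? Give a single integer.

Line 1: ['developer', 'laser', 'all'] (min_width=19, slack=5)
Line 2: ['gentle', 'laser', 'small', 'time'] (min_width=23, slack=1)
Line 3: ['diamond', 'have', 'cloud', 'brick'] (min_width=24, slack=0)
Line 4: ['white', 'lion', 'version', 'new'] (min_width=22, slack=2)
Line 5: ['no', 'butterfly', 'bus', 'number'] (min_width=23, slack=1)
Line 6: ['lightbulb', 'up', 'south', 'dog'] (min_width=22, slack=2)
Line 7: ['coffee', 'banana', 'dog', 'car'] (min_width=21, slack=3)
Line 8: ['knife'] (min_width=5, slack=19)
Total lines: 8

Answer: 8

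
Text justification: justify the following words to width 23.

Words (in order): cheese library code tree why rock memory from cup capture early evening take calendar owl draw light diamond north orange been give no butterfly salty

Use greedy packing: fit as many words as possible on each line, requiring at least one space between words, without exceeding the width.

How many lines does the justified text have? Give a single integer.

Line 1: ['cheese', 'library', 'code'] (min_width=19, slack=4)
Line 2: ['tree', 'why', 'rock', 'memory'] (min_width=20, slack=3)
Line 3: ['from', 'cup', 'capture', 'early'] (min_width=22, slack=1)
Line 4: ['evening', 'take', 'calendar'] (min_width=21, slack=2)
Line 5: ['owl', 'draw', 'light', 'diamond'] (min_width=22, slack=1)
Line 6: ['north', 'orange', 'been', 'give'] (min_width=22, slack=1)
Line 7: ['no', 'butterfly', 'salty'] (min_width=18, slack=5)
Total lines: 7

Answer: 7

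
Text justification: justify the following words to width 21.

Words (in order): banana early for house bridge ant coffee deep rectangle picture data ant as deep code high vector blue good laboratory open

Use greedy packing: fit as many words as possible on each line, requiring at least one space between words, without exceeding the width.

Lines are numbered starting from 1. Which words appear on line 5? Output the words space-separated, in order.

Line 1: ['banana', 'early', 'for'] (min_width=16, slack=5)
Line 2: ['house', 'bridge', 'ant'] (min_width=16, slack=5)
Line 3: ['coffee', 'deep', 'rectangle'] (min_width=21, slack=0)
Line 4: ['picture', 'data', 'ant', 'as'] (min_width=19, slack=2)
Line 5: ['deep', 'code', 'high', 'vector'] (min_width=21, slack=0)
Line 6: ['blue', 'good', 'laboratory'] (min_width=20, slack=1)
Line 7: ['open'] (min_width=4, slack=17)

Answer: deep code high vector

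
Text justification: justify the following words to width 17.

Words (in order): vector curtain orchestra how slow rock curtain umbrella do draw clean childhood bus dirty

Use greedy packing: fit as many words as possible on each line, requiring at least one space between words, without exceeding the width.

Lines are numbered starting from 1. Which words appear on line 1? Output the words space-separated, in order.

Answer: vector curtain

Derivation:
Line 1: ['vector', 'curtain'] (min_width=14, slack=3)
Line 2: ['orchestra', 'how'] (min_width=13, slack=4)
Line 3: ['slow', 'rock', 'curtain'] (min_width=17, slack=0)
Line 4: ['umbrella', 'do', 'draw'] (min_width=16, slack=1)
Line 5: ['clean', 'childhood'] (min_width=15, slack=2)
Line 6: ['bus', 'dirty'] (min_width=9, slack=8)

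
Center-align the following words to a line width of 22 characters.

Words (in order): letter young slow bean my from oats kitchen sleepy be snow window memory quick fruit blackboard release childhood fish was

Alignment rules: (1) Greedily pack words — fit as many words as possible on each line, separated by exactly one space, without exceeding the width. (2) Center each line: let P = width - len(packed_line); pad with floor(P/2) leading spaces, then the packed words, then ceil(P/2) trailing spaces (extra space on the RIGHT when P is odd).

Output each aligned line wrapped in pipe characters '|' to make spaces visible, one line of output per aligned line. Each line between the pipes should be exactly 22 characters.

Line 1: ['letter', 'young', 'slow', 'bean'] (min_width=22, slack=0)
Line 2: ['my', 'from', 'oats', 'kitchen'] (min_width=20, slack=2)
Line 3: ['sleepy', 'be', 'snow', 'window'] (min_width=21, slack=1)
Line 4: ['memory', 'quick', 'fruit'] (min_width=18, slack=4)
Line 5: ['blackboard', 'release'] (min_width=18, slack=4)
Line 6: ['childhood', 'fish', 'was'] (min_width=18, slack=4)

Answer: |letter young slow bean|
| my from oats kitchen |
|sleepy be snow window |
|  memory quick fruit  |
|  blackboard release  |
|  childhood fish was  |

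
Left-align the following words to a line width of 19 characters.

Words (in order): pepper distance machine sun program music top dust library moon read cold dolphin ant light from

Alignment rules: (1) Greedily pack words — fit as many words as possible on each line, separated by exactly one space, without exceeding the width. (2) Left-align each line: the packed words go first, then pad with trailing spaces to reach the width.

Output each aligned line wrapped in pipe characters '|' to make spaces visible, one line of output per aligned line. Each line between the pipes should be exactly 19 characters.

Answer: |pepper distance    |
|machine sun program|
|music top dust     |
|library moon read  |
|cold dolphin ant   |
|light from         |

Derivation:
Line 1: ['pepper', 'distance'] (min_width=15, slack=4)
Line 2: ['machine', 'sun', 'program'] (min_width=19, slack=0)
Line 3: ['music', 'top', 'dust'] (min_width=14, slack=5)
Line 4: ['library', 'moon', 'read'] (min_width=17, slack=2)
Line 5: ['cold', 'dolphin', 'ant'] (min_width=16, slack=3)
Line 6: ['light', 'from'] (min_width=10, slack=9)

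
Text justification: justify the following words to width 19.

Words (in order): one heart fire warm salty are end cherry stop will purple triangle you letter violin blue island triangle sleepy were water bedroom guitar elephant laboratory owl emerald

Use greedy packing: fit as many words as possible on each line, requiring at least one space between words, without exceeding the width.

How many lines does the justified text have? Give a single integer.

Line 1: ['one', 'heart', 'fire', 'warm'] (min_width=19, slack=0)
Line 2: ['salty', 'are', 'end'] (min_width=13, slack=6)
Line 3: ['cherry', 'stop', 'will'] (min_width=16, slack=3)
Line 4: ['purple', 'triangle', 'you'] (min_width=19, slack=0)
Line 5: ['letter', 'violin', 'blue'] (min_width=18, slack=1)
Line 6: ['island', 'triangle'] (min_width=15, slack=4)
Line 7: ['sleepy', 'were', 'water'] (min_width=17, slack=2)
Line 8: ['bedroom', 'guitar'] (min_width=14, slack=5)
Line 9: ['elephant', 'laboratory'] (min_width=19, slack=0)
Line 10: ['owl', 'emerald'] (min_width=11, slack=8)
Total lines: 10

Answer: 10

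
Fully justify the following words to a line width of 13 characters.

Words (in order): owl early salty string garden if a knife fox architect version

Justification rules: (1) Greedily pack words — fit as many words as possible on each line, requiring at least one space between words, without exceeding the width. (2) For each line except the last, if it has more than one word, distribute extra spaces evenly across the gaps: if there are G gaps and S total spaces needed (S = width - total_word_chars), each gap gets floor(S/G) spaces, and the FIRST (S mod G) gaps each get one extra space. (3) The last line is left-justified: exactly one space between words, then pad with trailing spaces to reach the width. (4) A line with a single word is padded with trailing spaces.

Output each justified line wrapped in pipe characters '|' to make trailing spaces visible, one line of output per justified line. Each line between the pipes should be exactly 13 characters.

Answer: |owl     early|
|salty  string|
|garden  if  a|
|knife     fox|
|architect    |
|version      |

Derivation:
Line 1: ['owl', 'early'] (min_width=9, slack=4)
Line 2: ['salty', 'string'] (min_width=12, slack=1)
Line 3: ['garden', 'if', 'a'] (min_width=11, slack=2)
Line 4: ['knife', 'fox'] (min_width=9, slack=4)
Line 5: ['architect'] (min_width=9, slack=4)
Line 6: ['version'] (min_width=7, slack=6)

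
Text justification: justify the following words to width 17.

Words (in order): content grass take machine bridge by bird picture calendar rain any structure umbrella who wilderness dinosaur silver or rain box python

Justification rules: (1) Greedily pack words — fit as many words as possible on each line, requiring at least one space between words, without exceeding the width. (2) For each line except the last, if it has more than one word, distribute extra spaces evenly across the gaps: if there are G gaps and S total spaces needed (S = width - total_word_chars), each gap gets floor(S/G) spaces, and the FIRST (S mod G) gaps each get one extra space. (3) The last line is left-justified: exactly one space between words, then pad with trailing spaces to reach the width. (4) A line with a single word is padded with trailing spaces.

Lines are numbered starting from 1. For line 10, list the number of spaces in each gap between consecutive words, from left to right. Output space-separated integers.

Answer: 4 4

Derivation:
Line 1: ['content', 'grass'] (min_width=13, slack=4)
Line 2: ['take', 'machine'] (min_width=12, slack=5)
Line 3: ['bridge', 'by', 'bird'] (min_width=14, slack=3)
Line 4: ['picture', 'calendar'] (min_width=16, slack=1)
Line 5: ['rain', 'any'] (min_width=8, slack=9)
Line 6: ['structure'] (min_width=9, slack=8)
Line 7: ['umbrella', 'who'] (min_width=12, slack=5)
Line 8: ['wilderness'] (min_width=10, slack=7)
Line 9: ['dinosaur', 'silver'] (min_width=15, slack=2)
Line 10: ['or', 'rain', 'box'] (min_width=11, slack=6)
Line 11: ['python'] (min_width=6, slack=11)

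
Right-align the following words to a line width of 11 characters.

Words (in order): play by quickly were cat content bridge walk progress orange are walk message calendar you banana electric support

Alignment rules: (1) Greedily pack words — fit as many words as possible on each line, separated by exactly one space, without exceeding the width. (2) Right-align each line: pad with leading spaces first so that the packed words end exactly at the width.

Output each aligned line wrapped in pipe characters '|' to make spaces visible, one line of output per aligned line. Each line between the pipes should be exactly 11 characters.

Line 1: ['play', 'by'] (min_width=7, slack=4)
Line 2: ['quickly'] (min_width=7, slack=4)
Line 3: ['were', 'cat'] (min_width=8, slack=3)
Line 4: ['content'] (min_width=7, slack=4)
Line 5: ['bridge', 'walk'] (min_width=11, slack=0)
Line 6: ['progress'] (min_width=8, slack=3)
Line 7: ['orange', 'are'] (min_width=10, slack=1)
Line 8: ['walk'] (min_width=4, slack=7)
Line 9: ['message'] (min_width=7, slack=4)
Line 10: ['calendar'] (min_width=8, slack=3)
Line 11: ['you', 'banana'] (min_width=10, slack=1)
Line 12: ['electric'] (min_width=8, slack=3)
Line 13: ['support'] (min_width=7, slack=4)

Answer: |    play by|
|    quickly|
|   were cat|
|    content|
|bridge walk|
|   progress|
| orange are|
|       walk|
|    message|
|   calendar|
| you banana|
|   electric|
|    support|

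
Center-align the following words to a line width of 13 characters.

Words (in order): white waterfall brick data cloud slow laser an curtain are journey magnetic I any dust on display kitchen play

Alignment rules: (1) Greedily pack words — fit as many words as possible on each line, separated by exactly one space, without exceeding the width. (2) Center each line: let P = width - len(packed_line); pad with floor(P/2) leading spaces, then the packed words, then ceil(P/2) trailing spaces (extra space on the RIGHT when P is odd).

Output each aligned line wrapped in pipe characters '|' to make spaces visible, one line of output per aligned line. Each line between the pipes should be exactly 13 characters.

Line 1: ['white'] (min_width=5, slack=8)
Line 2: ['waterfall'] (min_width=9, slack=4)
Line 3: ['brick', 'data'] (min_width=10, slack=3)
Line 4: ['cloud', 'slow'] (min_width=10, slack=3)
Line 5: ['laser', 'an'] (min_width=8, slack=5)
Line 6: ['curtain', 'are'] (min_width=11, slack=2)
Line 7: ['journey'] (min_width=7, slack=6)
Line 8: ['magnetic', 'I'] (min_width=10, slack=3)
Line 9: ['any', 'dust', 'on'] (min_width=11, slack=2)
Line 10: ['display'] (min_width=7, slack=6)
Line 11: ['kitchen', 'play'] (min_width=12, slack=1)

Answer: |    white    |
|  waterfall  |
| brick data  |
| cloud slow  |
|  laser an   |
| curtain are |
|   journey   |
| magnetic I  |
| any dust on |
|   display   |
|kitchen play |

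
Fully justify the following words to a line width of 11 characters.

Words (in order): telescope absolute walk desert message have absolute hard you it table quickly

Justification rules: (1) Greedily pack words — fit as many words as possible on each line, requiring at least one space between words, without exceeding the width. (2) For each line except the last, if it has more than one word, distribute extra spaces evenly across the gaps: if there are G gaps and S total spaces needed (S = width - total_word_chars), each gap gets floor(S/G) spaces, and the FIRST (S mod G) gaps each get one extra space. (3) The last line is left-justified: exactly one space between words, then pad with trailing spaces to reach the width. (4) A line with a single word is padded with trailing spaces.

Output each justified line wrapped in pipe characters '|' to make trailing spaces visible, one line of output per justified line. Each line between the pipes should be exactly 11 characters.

Line 1: ['telescope'] (min_width=9, slack=2)
Line 2: ['absolute'] (min_width=8, slack=3)
Line 3: ['walk', 'desert'] (min_width=11, slack=0)
Line 4: ['message'] (min_width=7, slack=4)
Line 5: ['have'] (min_width=4, slack=7)
Line 6: ['absolute'] (min_width=8, slack=3)
Line 7: ['hard', 'you', 'it'] (min_width=11, slack=0)
Line 8: ['table'] (min_width=5, slack=6)
Line 9: ['quickly'] (min_width=7, slack=4)

Answer: |telescope  |
|absolute   |
|walk desert|
|message    |
|have       |
|absolute   |
|hard you it|
|table      |
|quickly    |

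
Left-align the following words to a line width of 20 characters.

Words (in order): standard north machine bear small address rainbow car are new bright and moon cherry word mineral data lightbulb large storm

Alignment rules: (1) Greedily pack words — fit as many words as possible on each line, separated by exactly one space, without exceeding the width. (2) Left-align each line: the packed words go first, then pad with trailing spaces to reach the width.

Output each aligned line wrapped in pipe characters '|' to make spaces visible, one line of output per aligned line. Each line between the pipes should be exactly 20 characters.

Line 1: ['standard', 'north'] (min_width=14, slack=6)
Line 2: ['machine', 'bear', 'small'] (min_width=18, slack=2)
Line 3: ['address', 'rainbow', 'car'] (min_width=19, slack=1)
Line 4: ['are', 'new', 'bright', 'and'] (min_width=18, slack=2)
Line 5: ['moon', 'cherry', 'word'] (min_width=16, slack=4)
Line 6: ['mineral', 'data'] (min_width=12, slack=8)
Line 7: ['lightbulb', 'large'] (min_width=15, slack=5)
Line 8: ['storm'] (min_width=5, slack=15)

Answer: |standard north      |
|machine bear small  |
|address rainbow car |
|are new bright and  |
|moon cherry word    |
|mineral data        |
|lightbulb large     |
|storm               |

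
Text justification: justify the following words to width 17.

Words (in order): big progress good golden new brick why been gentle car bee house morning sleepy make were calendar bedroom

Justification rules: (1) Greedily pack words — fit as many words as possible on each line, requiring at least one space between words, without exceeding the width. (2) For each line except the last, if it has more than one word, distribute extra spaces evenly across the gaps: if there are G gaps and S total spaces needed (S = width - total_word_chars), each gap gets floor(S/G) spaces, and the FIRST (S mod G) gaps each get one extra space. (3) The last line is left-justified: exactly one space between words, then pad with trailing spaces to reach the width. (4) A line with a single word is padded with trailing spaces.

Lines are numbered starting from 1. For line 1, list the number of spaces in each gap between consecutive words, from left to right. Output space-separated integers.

Answer: 1 1

Derivation:
Line 1: ['big', 'progress', 'good'] (min_width=17, slack=0)
Line 2: ['golden', 'new', 'brick'] (min_width=16, slack=1)
Line 3: ['why', 'been', 'gentle'] (min_width=15, slack=2)
Line 4: ['car', 'bee', 'house'] (min_width=13, slack=4)
Line 5: ['morning', 'sleepy'] (min_width=14, slack=3)
Line 6: ['make', 'were'] (min_width=9, slack=8)
Line 7: ['calendar', 'bedroom'] (min_width=16, slack=1)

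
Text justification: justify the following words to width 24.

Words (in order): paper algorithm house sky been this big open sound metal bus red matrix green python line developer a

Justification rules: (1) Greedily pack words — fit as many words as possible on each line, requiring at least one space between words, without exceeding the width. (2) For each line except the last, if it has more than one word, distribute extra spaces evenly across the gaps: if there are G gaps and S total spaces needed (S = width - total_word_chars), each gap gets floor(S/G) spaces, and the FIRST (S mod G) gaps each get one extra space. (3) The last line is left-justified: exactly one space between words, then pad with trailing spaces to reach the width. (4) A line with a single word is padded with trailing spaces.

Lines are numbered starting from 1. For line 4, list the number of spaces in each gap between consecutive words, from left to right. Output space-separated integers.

Answer: 1 1 1

Derivation:
Line 1: ['paper', 'algorithm', 'house'] (min_width=21, slack=3)
Line 2: ['sky', 'been', 'this', 'big', 'open'] (min_width=22, slack=2)
Line 3: ['sound', 'metal', 'bus', 'red'] (min_width=19, slack=5)
Line 4: ['matrix', 'green', 'python', 'line'] (min_width=24, slack=0)
Line 5: ['developer', 'a'] (min_width=11, slack=13)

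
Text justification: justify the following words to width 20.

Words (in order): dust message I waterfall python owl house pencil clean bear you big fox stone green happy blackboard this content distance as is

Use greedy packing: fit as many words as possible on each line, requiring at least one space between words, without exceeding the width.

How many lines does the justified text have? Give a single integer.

Line 1: ['dust', 'message', 'I'] (min_width=14, slack=6)
Line 2: ['waterfall', 'python', 'owl'] (min_width=20, slack=0)
Line 3: ['house', 'pencil', 'clean'] (min_width=18, slack=2)
Line 4: ['bear', 'you', 'big', 'fox'] (min_width=16, slack=4)
Line 5: ['stone', 'green', 'happy'] (min_width=17, slack=3)
Line 6: ['blackboard', 'this'] (min_width=15, slack=5)
Line 7: ['content', 'distance', 'as'] (min_width=19, slack=1)
Line 8: ['is'] (min_width=2, slack=18)
Total lines: 8

Answer: 8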